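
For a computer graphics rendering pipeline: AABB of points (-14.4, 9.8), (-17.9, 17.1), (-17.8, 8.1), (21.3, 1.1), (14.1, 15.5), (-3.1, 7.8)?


x range: [-17.9, 21.3]
y range: [1.1, 17.1]
Bounding box: (-17.9,1.1) to (21.3,17.1)

(-17.9,1.1) to (21.3,17.1)


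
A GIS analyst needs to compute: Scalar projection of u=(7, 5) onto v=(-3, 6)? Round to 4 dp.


u.v = 9, |v| = sqrt(45) = 6.7082
Scalar projection = u.v / |v| = 9 / sqrt(45) = 1.3416

1.3416


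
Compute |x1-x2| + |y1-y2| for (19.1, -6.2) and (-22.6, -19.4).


|19.1-(-22.6)| + |(-6.2)-(-19.4)| = 41.7 + 13.2 = 54.9

54.9


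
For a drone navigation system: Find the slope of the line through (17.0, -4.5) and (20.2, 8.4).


slope = (y2-y1)/(x2-x1) = (8.4-(-4.5))/(20.2-17) = 12.9/3.2 = 4.0312

4.0312


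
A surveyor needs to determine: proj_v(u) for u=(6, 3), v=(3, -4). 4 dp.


u.v = 6, |v| = sqrt(25) = 5
Scalar projection = u.v / |v| = 6 / sqrt(25) = 1.2

1.2


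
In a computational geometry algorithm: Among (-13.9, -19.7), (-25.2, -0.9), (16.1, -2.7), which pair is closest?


d(P0,P1) = 21.9347, d(P0,P2) = 34.4819, d(P1,P2) = 41.3392
Closest: P0 and P1

Closest pair: (-13.9, -19.7) and (-25.2, -0.9), distance = 21.9347


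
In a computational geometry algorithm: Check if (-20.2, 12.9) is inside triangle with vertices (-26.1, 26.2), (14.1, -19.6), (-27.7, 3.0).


Cross products: AB x AP = -264.44, BC x BP = -583.32, CA x CP = -158.16
All same sign? yes

Yes, inside


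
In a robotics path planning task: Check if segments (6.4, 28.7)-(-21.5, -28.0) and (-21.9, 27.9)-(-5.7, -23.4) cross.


Cross products: d1=1464.75, d2=-885.06, d3=-1582.29, d4=767.52
d1*d2 < 0 and d3*d4 < 0? yes

Yes, they intersect


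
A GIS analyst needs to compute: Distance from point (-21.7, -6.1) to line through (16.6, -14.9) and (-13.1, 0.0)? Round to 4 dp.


|cross product| = 309.31
|line direction| = sqrt(1104.1) = 33.228
Distance = 309.31/sqrt(1104.1) = 9.3087

9.3087


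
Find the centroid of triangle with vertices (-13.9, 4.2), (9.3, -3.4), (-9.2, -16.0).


Centroid = ((x_A+x_B+x_C)/3, (y_A+y_B+y_C)/3)
= (((-13.9)+9.3+(-9.2))/3, (4.2+(-3.4)+(-16))/3)
= (-4.6, -5.0667)

(-4.6, -5.0667)


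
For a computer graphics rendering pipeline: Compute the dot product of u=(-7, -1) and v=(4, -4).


u . v = u_x*v_x + u_y*v_y = (-7)*4 + (-1)*(-4)
= (-28) + 4 = -24

-24


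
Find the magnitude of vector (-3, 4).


|u| = sqrt((-3)^2 + 4^2) = sqrt(25) = 5

5


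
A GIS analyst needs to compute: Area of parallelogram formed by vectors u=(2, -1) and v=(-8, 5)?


|u x v| = |2*5 - (-1)*(-8)|
= |10 - 8| = 2

2


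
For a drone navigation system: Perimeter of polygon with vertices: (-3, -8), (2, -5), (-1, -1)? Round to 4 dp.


Sides: (-3, -8)->(2, -5): sqrt(34) = 5.830952, (2, -5)->(-1, -1): sqrt(25) = 5, (-1, -1)->(-3, -8): sqrt(53) = 7.28011
Sum = 18.111062
Perimeter = 18.1111

18.1111


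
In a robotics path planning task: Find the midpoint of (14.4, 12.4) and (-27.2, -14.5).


M = ((14.4+(-27.2))/2, (12.4+(-14.5))/2)
= (-6.4, -1.05)

(-6.4, -1.05)


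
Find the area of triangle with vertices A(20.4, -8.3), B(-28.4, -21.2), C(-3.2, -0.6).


Area = |x_A(y_B-y_C) + x_B(y_C-y_A) + x_C(y_A-y_B)|/2
= |(-420.24) + (-218.68) + (-41.28)|/2
= 680.2/2 = 340.1

340.1


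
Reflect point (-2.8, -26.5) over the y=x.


Reflection over y=x: (x,y) -> (y,x)
(-2.8, -26.5) -> (-26.5, -2.8)

(-26.5, -2.8)


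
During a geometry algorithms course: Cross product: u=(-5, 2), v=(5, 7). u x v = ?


u x v = u_x*v_y - u_y*v_x = (-5)*7 - 2*5
= (-35) - 10 = -45

-45


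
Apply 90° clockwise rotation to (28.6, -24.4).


90° CW: (x,y) -> (y, -x)
(28.6,-24.4) -> (-24.4, -28.6)

(-24.4, -28.6)


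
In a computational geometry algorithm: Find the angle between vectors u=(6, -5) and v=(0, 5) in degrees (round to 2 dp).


u.v = -25, |u| = sqrt(61) = 7.8102, |v| = sqrt(25) = 5
cos(theta) = u.v/(|u||v|) = -25/sqrt(1525) = -0.640184
theta = acos(-0.640184) = 129.81 degrees

129.81 degrees


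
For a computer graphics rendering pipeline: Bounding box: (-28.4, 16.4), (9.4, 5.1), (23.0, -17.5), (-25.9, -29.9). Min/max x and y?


x range: [-28.4, 23]
y range: [-29.9, 16.4]
Bounding box: (-28.4,-29.9) to (23,16.4)

(-28.4,-29.9) to (23,16.4)


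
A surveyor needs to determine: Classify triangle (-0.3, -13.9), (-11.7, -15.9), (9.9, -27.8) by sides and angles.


Side lengths squared: AB^2=133.96, BC^2=608.17, CA^2=297.25
Sorted: [133.96, 297.25, 608.17]
By sides: Scalene, By angles: Obtuse

Scalene, Obtuse


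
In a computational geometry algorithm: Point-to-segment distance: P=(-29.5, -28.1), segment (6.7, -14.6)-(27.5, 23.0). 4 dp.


Project P onto AB: t = 0 (clamped to [0,1])
Closest point on segment: (6.7, -14.6)
Distance: 38.6353

38.6353


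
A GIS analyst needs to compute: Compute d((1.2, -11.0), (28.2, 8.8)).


dx=27, dy=19.8
d^2 = 27^2 + 19.8^2 = 1121.04
d = sqrt(1121.04) = 33.4819

33.4819


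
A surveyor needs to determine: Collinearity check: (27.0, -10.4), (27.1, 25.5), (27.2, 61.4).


Cross product: (27.1-27)*(61.4-(-10.4)) - (25.5-(-10.4))*(27.2-27)
= 0

Yes, collinear


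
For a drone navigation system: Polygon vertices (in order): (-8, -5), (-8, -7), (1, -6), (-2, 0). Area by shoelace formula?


Shoelace sum: ((-8)*(-7) - (-8)*(-5)) + ((-8)*(-6) - 1*(-7)) + (1*0 - (-2)*(-6)) + ((-2)*(-5) - (-8)*0)
= 69
Area = |69|/2 = 34.5

34.5


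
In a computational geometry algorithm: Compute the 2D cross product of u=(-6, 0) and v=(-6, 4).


u x v = u_x*v_y - u_y*v_x = (-6)*4 - 0*(-6)
= (-24) - 0 = -24

-24


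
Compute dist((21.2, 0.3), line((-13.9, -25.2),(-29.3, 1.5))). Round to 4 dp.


|cross product| = 1329.87
|line direction| = sqrt(950.05) = 30.8229
Distance = 1329.87/sqrt(950.05) = 43.1455

43.1455


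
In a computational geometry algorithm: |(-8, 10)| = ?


|u| = sqrt((-8)^2 + 10^2) = sqrt(164) = 12.8062

12.8062


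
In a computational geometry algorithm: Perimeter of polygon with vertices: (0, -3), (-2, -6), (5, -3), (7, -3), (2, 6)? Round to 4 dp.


Sides: (0, -3)->(-2, -6): sqrt(13) = 3.605551, (-2, -6)->(5, -3): sqrt(58) = 7.615773, (5, -3)->(7, -3): sqrt(4) = 2, (7, -3)->(2, 6): sqrt(106) = 10.29563, (2, 6)->(0, -3): sqrt(85) = 9.219544
Sum = 32.736498
Perimeter = 32.7365

32.7365


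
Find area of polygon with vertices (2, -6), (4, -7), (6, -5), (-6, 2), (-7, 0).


Shoelace sum: (2*(-7) - 4*(-6)) + (4*(-5) - 6*(-7)) + (6*2 - (-6)*(-5)) + ((-6)*0 - (-7)*2) + ((-7)*(-6) - 2*0)
= 70
Area = |70|/2 = 35

35


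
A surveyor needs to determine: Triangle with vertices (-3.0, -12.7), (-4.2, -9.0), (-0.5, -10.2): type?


Side lengths squared: AB^2=15.13, BC^2=15.13, CA^2=12.5
Sorted: [12.5, 15.13, 15.13]
By sides: Isosceles, By angles: Acute

Isosceles, Acute


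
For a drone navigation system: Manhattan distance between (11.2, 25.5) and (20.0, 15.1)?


|11.2-20| + |25.5-15.1| = 8.8 + 10.4 = 19.2

19.2


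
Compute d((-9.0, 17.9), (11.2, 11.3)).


dx=20.2, dy=-6.6
d^2 = 20.2^2 + (-6.6)^2 = 451.6
d = sqrt(451.6) = 21.2509

21.2509


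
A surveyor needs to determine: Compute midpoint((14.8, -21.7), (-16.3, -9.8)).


M = ((14.8+(-16.3))/2, ((-21.7)+(-9.8))/2)
= (-0.75, -15.75)

(-0.75, -15.75)


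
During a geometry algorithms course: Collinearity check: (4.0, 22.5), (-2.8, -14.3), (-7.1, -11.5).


Cross product: ((-2.8)-4)*((-11.5)-22.5) - ((-14.3)-22.5)*((-7.1)-4)
= -177.28

No, not collinear


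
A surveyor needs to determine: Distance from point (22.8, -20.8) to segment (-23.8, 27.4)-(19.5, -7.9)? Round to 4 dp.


Project P onto AB: t = 1 (clamped to [0,1])
Closest point on segment: (19.5, -7.9)
Distance: 13.3154

13.3154


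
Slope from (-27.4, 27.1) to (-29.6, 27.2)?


slope = (y2-y1)/(x2-x1) = (27.2-27.1)/((-29.6)-(-27.4)) = 0.1/(-2.2) = -0.0455

-0.0455


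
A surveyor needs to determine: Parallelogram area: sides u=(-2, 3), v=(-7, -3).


|u x v| = |(-2)*(-3) - 3*(-7)|
= |6 - (-21)| = 27

27


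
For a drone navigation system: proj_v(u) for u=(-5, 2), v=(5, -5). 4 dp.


u.v = -35, |v| = sqrt(50) = 7.0711
Scalar projection = u.v / |v| = -35 / sqrt(50) = -4.9497

-4.9497


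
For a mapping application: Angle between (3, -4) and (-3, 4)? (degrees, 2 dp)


u.v = -25, |u| = sqrt(25) = 5, |v| = sqrt(25) = 5
cos(theta) = u.v/(|u||v|) = -25/sqrt(625) = -1
theta = acos(-1) = 180 degrees

180 degrees


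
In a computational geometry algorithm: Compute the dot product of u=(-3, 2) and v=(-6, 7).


u . v = u_x*v_x + u_y*v_y = (-3)*(-6) + 2*7
= 18 + 14 = 32

32


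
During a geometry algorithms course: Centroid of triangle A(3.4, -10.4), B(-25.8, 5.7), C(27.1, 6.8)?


Centroid = ((x_A+x_B+x_C)/3, (y_A+y_B+y_C)/3)
= ((3.4+(-25.8)+27.1)/3, ((-10.4)+5.7+6.8)/3)
= (1.5667, 0.7)

(1.5667, 0.7)


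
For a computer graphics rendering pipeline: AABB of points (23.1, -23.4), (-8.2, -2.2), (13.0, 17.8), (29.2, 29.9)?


x range: [-8.2, 29.2]
y range: [-23.4, 29.9]
Bounding box: (-8.2,-23.4) to (29.2,29.9)

(-8.2,-23.4) to (29.2,29.9)


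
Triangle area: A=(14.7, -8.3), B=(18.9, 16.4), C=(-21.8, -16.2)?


Area = |x_A(y_B-y_C) + x_B(y_C-y_A) + x_C(y_A-y_B)|/2
= |479.22 + (-149.31) + 538.46|/2
= 868.37/2 = 434.185

434.185


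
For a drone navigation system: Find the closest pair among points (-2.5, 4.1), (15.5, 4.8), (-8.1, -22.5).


d(P0,P1) = 18.0136, d(P0,P2) = 27.1831, d(P1,P2) = 36.0867
Closest: P0 and P1

Closest pair: (-2.5, 4.1) and (15.5, 4.8), distance = 18.0136


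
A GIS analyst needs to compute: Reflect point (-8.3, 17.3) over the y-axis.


Reflection over y-axis: (x,y) -> (-x,y)
(-8.3, 17.3) -> (8.3, 17.3)

(8.3, 17.3)


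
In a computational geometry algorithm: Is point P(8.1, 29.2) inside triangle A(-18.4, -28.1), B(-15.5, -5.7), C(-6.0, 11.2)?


Cross products: AB x AP = -427.43, BC x BP = -67.29, CA x CP = 330.93
All same sign? no

No, outside


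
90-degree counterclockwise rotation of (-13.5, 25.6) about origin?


90° CCW: (x,y) -> (-y, x)
(-13.5,25.6) -> (-25.6, -13.5)

(-25.6, -13.5)


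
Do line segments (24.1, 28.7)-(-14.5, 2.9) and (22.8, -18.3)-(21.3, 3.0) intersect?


Cross products: d1=-98.19, d2=762.69, d3=1780.66, d4=919.78
d1*d2 < 0 and d3*d4 < 0? no

No, they don't intersect


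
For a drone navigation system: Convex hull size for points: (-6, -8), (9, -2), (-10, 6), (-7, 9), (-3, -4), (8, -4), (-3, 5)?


Convex hull vertices (CCW): (-10, 6), (-6, -8), (8, -4), (9, -2), (-7, 9)
Count = 5

5


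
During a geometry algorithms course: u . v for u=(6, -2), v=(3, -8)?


u . v = u_x*v_x + u_y*v_y = 6*3 + (-2)*(-8)
= 18 + 16 = 34

34


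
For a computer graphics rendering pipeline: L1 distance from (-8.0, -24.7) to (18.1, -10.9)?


|(-8)-18.1| + |(-24.7)-(-10.9)| = 26.1 + 13.8 = 39.9

39.9


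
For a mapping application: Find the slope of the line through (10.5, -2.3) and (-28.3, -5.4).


slope = (y2-y1)/(x2-x1) = ((-5.4)-(-2.3))/((-28.3)-10.5) = (-3.1)/(-38.8) = 0.0799

0.0799


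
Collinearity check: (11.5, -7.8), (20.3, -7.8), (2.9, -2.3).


Cross product: (20.3-11.5)*((-2.3)-(-7.8)) - ((-7.8)-(-7.8))*(2.9-11.5)
= 48.4

No, not collinear


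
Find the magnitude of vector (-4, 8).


|u| = sqrt((-4)^2 + 8^2) = sqrt(80) = 8.9443

8.9443


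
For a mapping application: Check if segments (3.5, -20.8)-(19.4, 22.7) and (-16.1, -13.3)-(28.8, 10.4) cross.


Cross products: d1=-801.27, d2=775.05, d3=971.85, d4=-604.47
d1*d2 < 0 and d3*d4 < 0? yes

Yes, they intersect


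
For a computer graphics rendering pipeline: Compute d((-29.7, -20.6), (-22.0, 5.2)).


dx=7.7, dy=25.8
d^2 = 7.7^2 + 25.8^2 = 724.93
d = sqrt(724.93) = 26.9245

26.9245


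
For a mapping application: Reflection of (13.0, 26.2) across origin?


Reflection over origin: (x,y) -> (-x,-y)
(13, 26.2) -> (-13, -26.2)

(-13, -26.2)


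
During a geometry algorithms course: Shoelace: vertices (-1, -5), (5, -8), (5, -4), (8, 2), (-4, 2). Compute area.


Shoelace sum: ((-1)*(-8) - 5*(-5)) + (5*(-4) - 5*(-8)) + (5*2 - 8*(-4)) + (8*2 - (-4)*2) + ((-4)*(-5) - (-1)*2)
= 141
Area = |141|/2 = 70.5

70.5


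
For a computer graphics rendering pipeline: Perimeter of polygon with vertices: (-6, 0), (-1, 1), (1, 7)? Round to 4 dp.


Sides: (-6, 0)->(-1, 1): sqrt(26) = 5.09902, (-1, 1)->(1, 7): sqrt(40) = 6.324555, (1, 7)->(-6, 0): sqrt(98) = 9.899495
Sum = 21.32307
Perimeter = 21.3231

21.3231


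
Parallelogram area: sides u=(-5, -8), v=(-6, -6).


|u x v| = |(-5)*(-6) - (-8)*(-6)|
= |30 - 48| = 18

18


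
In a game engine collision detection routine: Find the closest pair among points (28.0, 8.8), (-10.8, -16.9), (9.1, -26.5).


d(P0,P1) = 46.5396, d(P0,P2) = 40.0412, d(P1,P2) = 22.0946
Closest: P1 and P2

Closest pair: (-10.8, -16.9) and (9.1, -26.5), distance = 22.0946


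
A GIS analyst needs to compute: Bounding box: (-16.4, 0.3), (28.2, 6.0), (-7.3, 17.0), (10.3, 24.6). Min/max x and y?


x range: [-16.4, 28.2]
y range: [0.3, 24.6]
Bounding box: (-16.4,0.3) to (28.2,24.6)

(-16.4,0.3) to (28.2,24.6)


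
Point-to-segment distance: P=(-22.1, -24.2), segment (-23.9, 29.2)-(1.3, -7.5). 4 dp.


Project P onto AB: t = 1 (clamped to [0,1])
Closest point on segment: (1.3, -7.5)
Distance: 28.748

28.748


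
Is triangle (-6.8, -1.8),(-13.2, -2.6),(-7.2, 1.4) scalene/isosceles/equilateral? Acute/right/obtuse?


Side lengths squared: AB^2=41.6, BC^2=52, CA^2=10.4
Sorted: [10.4, 41.6, 52]
By sides: Scalene, By angles: Right

Scalene, Right


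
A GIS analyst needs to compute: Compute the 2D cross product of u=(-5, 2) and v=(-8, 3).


u x v = u_x*v_y - u_y*v_x = (-5)*3 - 2*(-8)
= (-15) - (-16) = 1

1


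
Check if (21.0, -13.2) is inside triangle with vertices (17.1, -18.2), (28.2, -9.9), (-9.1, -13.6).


Cross products: AB x AP = 23.13, BC x BP = 96.45, CA x CP = 148.94
All same sign? yes

Yes, inside


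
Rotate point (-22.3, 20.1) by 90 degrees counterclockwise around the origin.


90° CCW: (x,y) -> (-y, x)
(-22.3,20.1) -> (-20.1, -22.3)

(-20.1, -22.3)


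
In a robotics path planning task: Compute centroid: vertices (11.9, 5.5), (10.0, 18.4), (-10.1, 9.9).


Centroid = ((x_A+x_B+x_C)/3, (y_A+y_B+y_C)/3)
= ((11.9+10+(-10.1))/3, (5.5+18.4+9.9)/3)
= (3.9333, 11.2667)

(3.9333, 11.2667)


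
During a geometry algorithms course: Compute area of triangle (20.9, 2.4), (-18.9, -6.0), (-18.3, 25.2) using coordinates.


Area = |x_A(y_B-y_C) + x_B(y_C-y_A) + x_C(y_A-y_B)|/2
= |(-652.08) + (-430.92) + (-153.72)|/2
= 1236.72/2 = 618.36

618.36


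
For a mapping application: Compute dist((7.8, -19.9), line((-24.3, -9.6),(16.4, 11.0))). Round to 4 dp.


|cross product| = 1080.47
|line direction| = sqrt(2080.85) = 45.6163
Distance = 1080.47/sqrt(2080.85) = 23.686

23.686


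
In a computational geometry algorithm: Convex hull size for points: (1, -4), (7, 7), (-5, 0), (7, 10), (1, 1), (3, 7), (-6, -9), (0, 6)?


Convex hull vertices (CCW): (-6, -9), (1, -4), (7, 7), (7, 10), (0, 6), (-5, 0)
Count = 6

6


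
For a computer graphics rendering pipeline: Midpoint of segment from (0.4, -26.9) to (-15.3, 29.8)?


M = ((0.4+(-15.3))/2, ((-26.9)+29.8)/2)
= (-7.45, 1.45)

(-7.45, 1.45)


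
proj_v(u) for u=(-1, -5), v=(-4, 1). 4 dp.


u.v = -1, |v| = sqrt(17) = 4.1231
Scalar projection = u.v / |v| = -1 / sqrt(17) = -0.2425

-0.2425


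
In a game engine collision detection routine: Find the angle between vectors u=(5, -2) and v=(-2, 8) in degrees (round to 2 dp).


u.v = -26, |u| = sqrt(29) = 5.3852, |v| = sqrt(68) = 8.2462
cos(theta) = u.v/(|u||v|) = -26/sqrt(1972) = -0.585491
theta = acos(-0.585491) = 125.84 degrees

125.84 degrees


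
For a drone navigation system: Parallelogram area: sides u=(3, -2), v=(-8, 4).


|u x v| = |3*4 - (-2)*(-8)|
= |12 - 16| = 4

4


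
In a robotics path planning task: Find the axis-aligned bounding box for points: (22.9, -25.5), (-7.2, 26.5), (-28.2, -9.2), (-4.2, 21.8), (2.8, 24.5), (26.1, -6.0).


x range: [-28.2, 26.1]
y range: [-25.5, 26.5]
Bounding box: (-28.2,-25.5) to (26.1,26.5)

(-28.2,-25.5) to (26.1,26.5)


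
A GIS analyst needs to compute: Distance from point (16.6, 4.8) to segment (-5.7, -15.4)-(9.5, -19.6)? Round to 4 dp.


Project P onto AB: t = 1 (clamped to [0,1])
Closest point on segment: (9.5, -19.6)
Distance: 25.412

25.412


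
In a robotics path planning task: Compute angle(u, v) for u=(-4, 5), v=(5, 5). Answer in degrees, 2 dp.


u.v = 5, |u| = sqrt(41) = 6.4031, |v| = sqrt(50) = 7.0711
cos(theta) = u.v/(|u||v|) = 5/sqrt(2050) = 0.110432
theta = acos(0.110432) = 83.66 degrees

83.66 degrees


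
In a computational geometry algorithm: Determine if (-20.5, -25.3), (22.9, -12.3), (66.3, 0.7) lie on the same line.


Cross product: (22.9-(-20.5))*(0.7-(-25.3)) - ((-12.3)-(-25.3))*(66.3-(-20.5))
= 0

Yes, collinear


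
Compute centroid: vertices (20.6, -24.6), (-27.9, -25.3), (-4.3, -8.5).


Centroid = ((x_A+x_B+x_C)/3, (y_A+y_B+y_C)/3)
= ((20.6+(-27.9)+(-4.3))/3, ((-24.6)+(-25.3)+(-8.5))/3)
= (-3.8667, -19.4667)

(-3.8667, -19.4667)


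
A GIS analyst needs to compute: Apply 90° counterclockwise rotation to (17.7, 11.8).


90° CCW: (x,y) -> (-y, x)
(17.7,11.8) -> (-11.8, 17.7)

(-11.8, 17.7)


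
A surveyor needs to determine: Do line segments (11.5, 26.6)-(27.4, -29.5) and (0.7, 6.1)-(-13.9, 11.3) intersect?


Cross products: d1=-355.46, d2=380.92, d3=-931.83, d4=-1668.21
d1*d2 < 0 and d3*d4 < 0? no

No, they don't intersect


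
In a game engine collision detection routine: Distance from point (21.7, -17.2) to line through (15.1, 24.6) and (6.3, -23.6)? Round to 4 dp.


|cross product| = 685.96
|line direction| = sqrt(2400.68) = 48.9967
Distance = 685.96/sqrt(2400.68) = 14.0001

14.0001


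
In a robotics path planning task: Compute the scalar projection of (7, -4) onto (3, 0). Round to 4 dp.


u.v = 21, |v| = sqrt(9) = 3
Scalar projection = u.v / |v| = 21 / sqrt(9) = 7

7


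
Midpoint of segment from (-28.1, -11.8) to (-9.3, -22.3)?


M = (((-28.1)+(-9.3))/2, ((-11.8)+(-22.3))/2)
= (-18.7, -17.05)

(-18.7, -17.05)


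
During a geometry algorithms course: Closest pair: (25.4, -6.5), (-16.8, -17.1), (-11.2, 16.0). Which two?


d(P0,P1) = 43.5109, d(P0,P2) = 42.9629, d(P1,P2) = 33.5704
Closest: P1 and P2

Closest pair: (-16.8, -17.1) and (-11.2, 16.0), distance = 33.5704


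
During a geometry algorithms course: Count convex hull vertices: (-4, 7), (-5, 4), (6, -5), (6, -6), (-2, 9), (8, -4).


Convex hull vertices (CCW): (-5, 4), (6, -6), (8, -4), (-2, 9), (-4, 7)
Count = 5

5


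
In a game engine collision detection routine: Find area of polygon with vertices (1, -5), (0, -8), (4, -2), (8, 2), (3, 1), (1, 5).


Shoelace sum: (1*(-8) - 0*(-5)) + (0*(-2) - 4*(-8)) + (4*2 - 8*(-2)) + (8*1 - 3*2) + (3*5 - 1*1) + (1*(-5) - 1*5)
= 54
Area = |54|/2 = 27

27


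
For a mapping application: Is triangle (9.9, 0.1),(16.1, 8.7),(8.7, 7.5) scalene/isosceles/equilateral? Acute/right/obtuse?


Side lengths squared: AB^2=112.4, BC^2=56.2, CA^2=56.2
Sorted: [56.2, 56.2, 112.4]
By sides: Isosceles, By angles: Right

Isosceles, Right


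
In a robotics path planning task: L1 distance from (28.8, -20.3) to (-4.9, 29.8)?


|28.8-(-4.9)| + |(-20.3)-29.8| = 33.7 + 50.1 = 83.8

83.8


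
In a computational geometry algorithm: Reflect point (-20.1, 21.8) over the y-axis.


Reflection over y-axis: (x,y) -> (-x,y)
(-20.1, 21.8) -> (20.1, 21.8)

(20.1, 21.8)


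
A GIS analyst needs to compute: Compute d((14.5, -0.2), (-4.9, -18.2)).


dx=-19.4, dy=-18
d^2 = (-19.4)^2 + (-18)^2 = 700.36
d = sqrt(700.36) = 26.4643

26.4643


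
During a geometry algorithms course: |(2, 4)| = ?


|u| = sqrt(2^2 + 4^2) = sqrt(20) = 4.4721

4.4721


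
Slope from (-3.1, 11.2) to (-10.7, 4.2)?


slope = (y2-y1)/(x2-x1) = (4.2-11.2)/((-10.7)-(-3.1)) = (-7)/(-7.6) = 0.9211

0.9211


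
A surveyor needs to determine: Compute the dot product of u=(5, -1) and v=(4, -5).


u . v = u_x*v_x + u_y*v_y = 5*4 + (-1)*(-5)
= 20 + 5 = 25

25


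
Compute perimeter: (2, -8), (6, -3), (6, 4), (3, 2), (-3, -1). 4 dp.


Sides: (2, -8)->(6, -3): sqrt(41) = 6.403124, (6, -3)->(6, 4): sqrt(49) = 7, (6, 4)->(3, 2): sqrt(13) = 3.605551, (3, 2)->(-3, -1): sqrt(45) = 6.708204, (-3, -1)->(2, -8): sqrt(74) = 8.602325
Sum = 32.319204
Perimeter = 32.3192

32.3192


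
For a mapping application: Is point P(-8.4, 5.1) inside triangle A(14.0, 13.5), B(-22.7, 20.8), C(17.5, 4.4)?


Cross products: AB x AP = 471.8, BC x BP = -396.62, CA x CP = 233.24
All same sign? no

No, outside


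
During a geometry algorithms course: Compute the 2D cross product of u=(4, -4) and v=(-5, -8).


u x v = u_x*v_y - u_y*v_x = 4*(-8) - (-4)*(-5)
= (-32) - 20 = -52

-52


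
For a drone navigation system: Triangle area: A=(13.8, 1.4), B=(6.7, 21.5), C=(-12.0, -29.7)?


Area = |x_A(y_B-y_C) + x_B(y_C-y_A) + x_C(y_A-y_B)|/2
= |706.56 + (-208.37) + 241.2|/2
= 739.39/2 = 369.695

369.695


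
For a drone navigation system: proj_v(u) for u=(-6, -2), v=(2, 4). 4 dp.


u.v = -20, |v| = sqrt(20) = 4.4721
Scalar projection = u.v / |v| = -20 / sqrt(20) = -4.4721

-4.4721


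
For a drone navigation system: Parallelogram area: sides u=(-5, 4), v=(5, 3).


|u x v| = |(-5)*3 - 4*5|
= |(-15) - 20| = 35

35


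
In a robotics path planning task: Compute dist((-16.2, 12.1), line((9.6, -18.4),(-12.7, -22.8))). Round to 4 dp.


|cross product| = 793.67
|line direction| = sqrt(516.65) = 22.7299
Distance = 793.67/sqrt(516.65) = 34.9174

34.9174


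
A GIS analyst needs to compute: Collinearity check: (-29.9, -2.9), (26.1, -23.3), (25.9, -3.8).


Cross product: (26.1-(-29.9))*((-3.8)-(-2.9)) - ((-23.3)-(-2.9))*(25.9-(-29.9))
= 1087.92

No, not collinear


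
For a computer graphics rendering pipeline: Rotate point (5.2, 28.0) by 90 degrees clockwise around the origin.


90° CW: (x,y) -> (y, -x)
(5.2,28) -> (28, -5.2)

(28, -5.2)


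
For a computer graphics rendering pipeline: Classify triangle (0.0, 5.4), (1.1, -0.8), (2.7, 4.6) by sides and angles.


Side lengths squared: AB^2=39.65, BC^2=31.72, CA^2=7.93
Sorted: [7.93, 31.72, 39.65]
By sides: Scalene, By angles: Right

Scalene, Right


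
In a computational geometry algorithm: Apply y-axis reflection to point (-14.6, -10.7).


Reflection over y-axis: (x,y) -> (-x,y)
(-14.6, -10.7) -> (14.6, -10.7)

(14.6, -10.7)


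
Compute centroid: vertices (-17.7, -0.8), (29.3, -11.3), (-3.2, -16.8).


Centroid = ((x_A+x_B+x_C)/3, (y_A+y_B+y_C)/3)
= (((-17.7)+29.3+(-3.2))/3, ((-0.8)+(-11.3)+(-16.8))/3)
= (2.8, -9.6333)

(2.8, -9.6333)


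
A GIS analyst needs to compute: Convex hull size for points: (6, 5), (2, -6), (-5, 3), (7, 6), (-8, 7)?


Convex hull vertices (CCW): (-8, 7), (-5, 3), (2, -6), (7, 6)
Count = 4

4


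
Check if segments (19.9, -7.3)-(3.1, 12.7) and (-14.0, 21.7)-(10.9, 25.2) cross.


Cross products: d1=-840.75, d2=-283.95, d3=190.8, d4=-366
d1*d2 < 0 and d3*d4 < 0? no

No, they don't intersect


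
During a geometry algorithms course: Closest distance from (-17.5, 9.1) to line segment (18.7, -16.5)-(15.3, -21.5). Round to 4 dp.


Project P onto AB: t = 0 (clamped to [0,1])
Closest point on segment: (18.7, -16.5)
Distance: 44.3373

44.3373


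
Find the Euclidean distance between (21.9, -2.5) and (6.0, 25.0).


dx=-15.9, dy=27.5
d^2 = (-15.9)^2 + 27.5^2 = 1009.06
d = sqrt(1009.06) = 31.7657

31.7657


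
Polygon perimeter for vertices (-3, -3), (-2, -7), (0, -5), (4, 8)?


Sides: (-3, -3)->(-2, -7): sqrt(17) = 4.123106, (-2, -7)->(0, -5): sqrt(8) = 2.828427, (0, -5)->(4, 8): sqrt(185) = 13.601471, (4, 8)->(-3, -3): sqrt(170) = 13.038405
Sum = 33.591409
Perimeter = 33.5914

33.5914


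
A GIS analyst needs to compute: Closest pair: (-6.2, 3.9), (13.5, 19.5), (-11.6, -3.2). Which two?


d(P0,P1) = 25.1287, d(P0,P2) = 8.9202, d(P1,P2) = 33.8423
Closest: P0 and P2

Closest pair: (-6.2, 3.9) and (-11.6, -3.2), distance = 8.9202


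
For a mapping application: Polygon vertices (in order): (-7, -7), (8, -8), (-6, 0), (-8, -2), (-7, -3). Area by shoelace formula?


Shoelace sum: ((-7)*(-8) - 8*(-7)) + (8*0 - (-6)*(-8)) + ((-6)*(-2) - (-8)*0) + ((-8)*(-3) - (-7)*(-2)) + ((-7)*(-7) - (-7)*(-3))
= 114
Area = |114|/2 = 57

57


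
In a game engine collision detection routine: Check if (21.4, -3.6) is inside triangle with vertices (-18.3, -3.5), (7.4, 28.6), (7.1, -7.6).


Cross products: AB x AP = -1276.94, BC x BP = 516.46, CA x CP = -160.23
All same sign? no

No, outside


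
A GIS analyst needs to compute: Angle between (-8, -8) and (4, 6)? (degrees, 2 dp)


u.v = -80, |u| = sqrt(128) = 11.3137, |v| = sqrt(52) = 7.2111
cos(theta) = u.v/(|u||v|) = -80/sqrt(6656) = -0.980581
theta = acos(-0.980581) = 168.69 degrees

168.69 degrees


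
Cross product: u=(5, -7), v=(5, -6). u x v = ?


u x v = u_x*v_y - u_y*v_x = 5*(-6) - (-7)*5
= (-30) - (-35) = 5

5


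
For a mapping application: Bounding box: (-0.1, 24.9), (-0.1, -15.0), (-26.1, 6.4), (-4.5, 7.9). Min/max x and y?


x range: [-26.1, -0.1]
y range: [-15, 24.9]
Bounding box: (-26.1,-15) to (-0.1,24.9)

(-26.1,-15) to (-0.1,24.9)


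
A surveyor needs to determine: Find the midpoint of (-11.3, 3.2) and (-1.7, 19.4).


M = (((-11.3)+(-1.7))/2, (3.2+19.4)/2)
= (-6.5, 11.3)

(-6.5, 11.3)


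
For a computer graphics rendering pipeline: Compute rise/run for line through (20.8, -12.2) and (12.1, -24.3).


slope = (y2-y1)/(x2-x1) = ((-24.3)-(-12.2))/(12.1-20.8) = (-12.1)/(-8.7) = 1.3908

1.3908


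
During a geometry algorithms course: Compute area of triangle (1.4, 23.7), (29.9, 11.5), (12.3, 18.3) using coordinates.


Area = |x_A(y_B-y_C) + x_B(y_C-y_A) + x_C(y_A-y_B)|/2
= |(-9.52) + (-161.46) + 150.06|/2
= 20.92/2 = 10.46

10.46


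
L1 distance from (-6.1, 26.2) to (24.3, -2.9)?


|(-6.1)-24.3| + |26.2-(-2.9)| = 30.4 + 29.1 = 59.5

59.5


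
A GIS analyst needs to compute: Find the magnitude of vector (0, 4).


|u| = sqrt(0^2 + 4^2) = sqrt(16) = 4

4


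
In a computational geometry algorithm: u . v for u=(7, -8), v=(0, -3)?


u . v = u_x*v_x + u_y*v_y = 7*0 + (-8)*(-3)
= 0 + 24 = 24

24


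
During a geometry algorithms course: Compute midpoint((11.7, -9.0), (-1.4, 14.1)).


M = ((11.7+(-1.4))/2, ((-9)+14.1)/2)
= (5.15, 2.55)

(5.15, 2.55)


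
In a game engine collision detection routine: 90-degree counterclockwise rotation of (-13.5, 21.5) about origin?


90° CCW: (x,y) -> (-y, x)
(-13.5,21.5) -> (-21.5, -13.5)

(-21.5, -13.5)


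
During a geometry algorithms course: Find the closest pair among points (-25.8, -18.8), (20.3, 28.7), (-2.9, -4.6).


d(P0,P1) = 66.1926, d(P0,P2) = 26.9453, d(P1,P2) = 40.5848
Closest: P0 and P2

Closest pair: (-25.8, -18.8) and (-2.9, -4.6), distance = 26.9453


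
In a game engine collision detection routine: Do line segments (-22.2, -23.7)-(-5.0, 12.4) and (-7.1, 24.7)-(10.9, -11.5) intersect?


Cross products: d1=-1417.82, d2=-145.38, d3=287.37, d4=-985.07
d1*d2 < 0 and d3*d4 < 0? no

No, they don't intersect


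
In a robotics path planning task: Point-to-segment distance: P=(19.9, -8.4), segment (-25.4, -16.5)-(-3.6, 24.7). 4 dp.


Project P onto AB: t = 0.6081 (clamped to [0,1])
Closest point on segment: (-12.1429, 8.5547)
Distance: 36.252

36.252


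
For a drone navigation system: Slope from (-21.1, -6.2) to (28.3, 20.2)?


slope = (y2-y1)/(x2-x1) = (20.2-(-6.2))/(28.3-(-21.1)) = 26.4/49.4 = 0.5344

0.5344


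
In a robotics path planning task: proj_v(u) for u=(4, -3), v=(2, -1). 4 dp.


u.v = 11, |v| = sqrt(5) = 2.2361
Scalar projection = u.v / |v| = 11 / sqrt(5) = 4.9193

4.9193


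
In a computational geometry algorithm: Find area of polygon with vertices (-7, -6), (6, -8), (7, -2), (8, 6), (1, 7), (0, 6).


Shoelace sum: ((-7)*(-8) - 6*(-6)) + (6*(-2) - 7*(-8)) + (7*6 - 8*(-2)) + (8*7 - 1*6) + (1*6 - 0*7) + (0*(-6) - (-7)*6)
= 292
Area = |292|/2 = 146

146


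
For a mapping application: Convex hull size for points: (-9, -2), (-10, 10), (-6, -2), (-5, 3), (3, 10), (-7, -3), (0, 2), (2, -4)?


Convex hull vertices (CCW): (-10, 10), (-9, -2), (-7, -3), (2, -4), (3, 10)
Count = 5

5


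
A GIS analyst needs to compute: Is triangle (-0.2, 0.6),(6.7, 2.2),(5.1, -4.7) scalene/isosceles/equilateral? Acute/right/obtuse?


Side lengths squared: AB^2=50.17, BC^2=50.17, CA^2=56.18
Sorted: [50.17, 50.17, 56.18]
By sides: Isosceles, By angles: Acute

Isosceles, Acute


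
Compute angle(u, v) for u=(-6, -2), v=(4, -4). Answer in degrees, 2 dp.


u.v = -16, |u| = sqrt(40) = 6.3246, |v| = sqrt(32) = 5.6569
cos(theta) = u.v/(|u||v|) = -16/sqrt(1280) = -0.447214
theta = acos(-0.447214) = 116.57 degrees

116.57 degrees


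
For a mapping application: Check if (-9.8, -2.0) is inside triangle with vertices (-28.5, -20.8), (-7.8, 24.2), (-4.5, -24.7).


Cross products: AB x AP = -452.34, BC x BP = -184.26, CA x CP = -524.13
All same sign? yes

Yes, inside


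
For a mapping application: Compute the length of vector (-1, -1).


|u| = sqrt((-1)^2 + (-1)^2) = sqrt(2) = 1.4142

1.4142


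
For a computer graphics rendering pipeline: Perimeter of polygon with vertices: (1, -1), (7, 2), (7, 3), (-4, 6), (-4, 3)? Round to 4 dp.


Sides: (1, -1)->(7, 2): sqrt(45) = 6.708204, (7, 2)->(7, 3): sqrt(1) = 1, (7, 3)->(-4, 6): sqrt(130) = 11.401754, (-4, 6)->(-4, 3): sqrt(9) = 3, (-4, 3)->(1, -1): sqrt(41) = 6.403124
Sum = 28.513082
Perimeter = 28.5131

28.5131


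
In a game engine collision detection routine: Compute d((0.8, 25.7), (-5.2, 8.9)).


dx=-6, dy=-16.8
d^2 = (-6)^2 + (-16.8)^2 = 318.24
d = sqrt(318.24) = 17.8393

17.8393


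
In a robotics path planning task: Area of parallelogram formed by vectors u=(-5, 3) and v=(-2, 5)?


|u x v| = |(-5)*5 - 3*(-2)|
= |(-25) - (-6)| = 19

19


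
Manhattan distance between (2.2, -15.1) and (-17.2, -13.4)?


|2.2-(-17.2)| + |(-15.1)-(-13.4)| = 19.4 + 1.7 = 21.1

21.1


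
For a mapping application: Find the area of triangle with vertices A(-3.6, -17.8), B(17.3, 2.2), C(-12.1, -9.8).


Area = |x_A(y_B-y_C) + x_B(y_C-y_A) + x_C(y_A-y_B)|/2
= |(-43.2) + 138.4 + 242|/2
= 337.2/2 = 168.6

168.6


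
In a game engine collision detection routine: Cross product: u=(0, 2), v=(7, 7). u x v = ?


u x v = u_x*v_y - u_y*v_x = 0*7 - 2*7
= 0 - 14 = -14

-14


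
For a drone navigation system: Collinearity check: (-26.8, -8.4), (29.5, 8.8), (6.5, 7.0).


Cross product: (29.5-(-26.8))*(7-(-8.4)) - (8.8-(-8.4))*(6.5-(-26.8))
= 294.26

No, not collinear


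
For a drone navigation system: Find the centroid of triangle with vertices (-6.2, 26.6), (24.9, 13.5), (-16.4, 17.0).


Centroid = ((x_A+x_B+x_C)/3, (y_A+y_B+y_C)/3)
= (((-6.2)+24.9+(-16.4))/3, (26.6+13.5+17)/3)
= (0.7667, 19.0333)

(0.7667, 19.0333)


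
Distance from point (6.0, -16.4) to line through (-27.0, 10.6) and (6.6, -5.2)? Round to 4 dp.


|cross product| = 385.8
|line direction| = sqrt(1378.6) = 37.1295
Distance = 385.8/sqrt(1378.6) = 10.3907

10.3907


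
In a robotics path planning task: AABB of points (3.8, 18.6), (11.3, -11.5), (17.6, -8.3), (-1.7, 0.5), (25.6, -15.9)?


x range: [-1.7, 25.6]
y range: [-15.9, 18.6]
Bounding box: (-1.7,-15.9) to (25.6,18.6)

(-1.7,-15.9) to (25.6,18.6)


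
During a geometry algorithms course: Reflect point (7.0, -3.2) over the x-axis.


Reflection over x-axis: (x,y) -> (x,-y)
(7, -3.2) -> (7, 3.2)

(7, 3.2)


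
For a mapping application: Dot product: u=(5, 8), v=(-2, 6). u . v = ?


u . v = u_x*v_x + u_y*v_y = 5*(-2) + 8*6
= (-10) + 48 = 38

38


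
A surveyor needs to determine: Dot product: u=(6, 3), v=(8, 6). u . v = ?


u . v = u_x*v_x + u_y*v_y = 6*8 + 3*6
= 48 + 18 = 66

66


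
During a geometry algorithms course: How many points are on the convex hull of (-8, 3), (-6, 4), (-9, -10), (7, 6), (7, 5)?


Convex hull vertices (CCW): (-9, -10), (7, 5), (7, 6), (-6, 4), (-8, 3)
Count = 5

5


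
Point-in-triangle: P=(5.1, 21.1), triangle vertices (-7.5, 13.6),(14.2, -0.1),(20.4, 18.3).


Cross products: AB x AP = 335.37, BC x BP = 298.88, CA x CP = -150.03
All same sign? no

No, outside


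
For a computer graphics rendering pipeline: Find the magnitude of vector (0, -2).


|u| = sqrt(0^2 + (-2)^2) = sqrt(4) = 2

2


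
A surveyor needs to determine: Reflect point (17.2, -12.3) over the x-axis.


Reflection over x-axis: (x,y) -> (x,-y)
(17.2, -12.3) -> (17.2, 12.3)

(17.2, 12.3)


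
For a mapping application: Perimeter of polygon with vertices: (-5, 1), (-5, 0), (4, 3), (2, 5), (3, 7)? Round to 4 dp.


Sides: (-5, 1)->(-5, 0): sqrt(1) = 1, (-5, 0)->(4, 3): sqrt(90) = 9.486833, (4, 3)->(2, 5): sqrt(8) = 2.828427, (2, 5)->(3, 7): sqrt(5) = 2.236068, (3, 7)->(-5, 1): sqrt(100) = 10
Sum = 25.551328
Perimeter = 25.5513

25.5513


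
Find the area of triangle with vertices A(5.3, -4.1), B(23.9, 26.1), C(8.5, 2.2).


Area = |x_A(y_B-y_C) + x_B(y_C-y_A) + x_C(y_A-y_B)|/2
= |126.67 + 150.57 + (-256.7)|/2
= 20.54/2 = 10.27

10.27


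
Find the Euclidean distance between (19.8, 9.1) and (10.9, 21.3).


dx=-8.9, dy=12.2
d^2 = (-8.9)^2 + 12.2^2 = 228.05
d = sqrt(228.05) = 15.1013

15.1013


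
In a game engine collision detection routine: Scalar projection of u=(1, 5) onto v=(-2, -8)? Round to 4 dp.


u.v = -42, |v| = sqrt(68) = 8.2462
Scalar projection = u.v / |v| = -42 / sqrt(68) = -5.0932

-5.0932


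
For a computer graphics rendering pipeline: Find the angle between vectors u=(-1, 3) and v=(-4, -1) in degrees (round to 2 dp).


u.v = 1, |u| = sqrt(10) = 3.1623, |v| = sqrt(17) = 4.1231
cos(theta) = u.v/(|u||v|) = 1/sqrt(170) = 0.076696
theta = acos(0.076696) = 85.6 degrees

85.6 degrees


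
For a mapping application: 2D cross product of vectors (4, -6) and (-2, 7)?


u x v = u_x*v_y - u_y*v_x = 4*7 - (-6)*(-2)
= 28 - 12 = 16

16


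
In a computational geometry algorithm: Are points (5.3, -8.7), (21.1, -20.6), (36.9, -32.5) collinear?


Cross product: (21.1-5.3)*((-32.5)-(-8.7)) - ((-20.6)-(-8.7))*(36.9-5.3)
= 0

Yes, collinear


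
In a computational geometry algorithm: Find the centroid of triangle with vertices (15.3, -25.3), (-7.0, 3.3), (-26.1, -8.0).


Centroid = ((x_A+x_B+x_C)/3, (y_A+y_B+y_C)/3)
= ((15.3+(-7)+(-26.1))/3, ((-25.3)+3.3+(-8))/3)
= (-5.9333, -10)

(-5.9333, -10)


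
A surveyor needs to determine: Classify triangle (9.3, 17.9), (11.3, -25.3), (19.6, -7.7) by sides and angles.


Side lengths squared: AB^2=1870.24, BC^2=378.65, CA^2=761.45
Sorted: [378.65, 761.45, 1870.24]
By sides: Scalene, By angles: Obtuse

Scalene, Obtuse


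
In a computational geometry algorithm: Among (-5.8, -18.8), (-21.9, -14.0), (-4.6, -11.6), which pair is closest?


d(P0,P1) = 16.8003, d(P0,P2) = 7.2993, d(P1,P2) = 17.4657
Closest: P0 and P2

Closest pair: (-5.8, -18.8) and (-4.6, -11.6), distance = 7.2993


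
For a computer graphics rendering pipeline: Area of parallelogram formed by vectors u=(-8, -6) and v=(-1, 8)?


|u x v| = |(-8)*8 - (-6)*(-1)|
= |(-64) - 6| = 70

70


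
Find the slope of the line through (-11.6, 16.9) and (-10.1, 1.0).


slope = (y2-y1)/(x2-x1) = (1-16.9)/((-10.1)-(-11.6)) = (-15.9)/1.5 = -10.6

-10.6


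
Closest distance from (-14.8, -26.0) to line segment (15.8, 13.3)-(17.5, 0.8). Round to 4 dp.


Project P onto AB: t = 1 (clamped to [0,1])
Closest point on segment: (17.5, 0.8)
Distance: 41.9706

41.9706


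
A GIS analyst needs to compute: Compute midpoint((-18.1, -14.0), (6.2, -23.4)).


M = (((-18.1)+6.2)/2, ((-14)+(-23.4))/2)
= (-5.95, -18.7)

(-5.95, -18.7)


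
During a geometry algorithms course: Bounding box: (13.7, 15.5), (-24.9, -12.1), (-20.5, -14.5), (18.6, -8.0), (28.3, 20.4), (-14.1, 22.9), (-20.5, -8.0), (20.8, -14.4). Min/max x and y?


x range: [-24.9, 28.3]
y range: [-14.5, 22.9]
Bounding box: (-24.9,-14.5) to (28.3,22.9)

(-24.9,-14.5) to (28.3,22.9)


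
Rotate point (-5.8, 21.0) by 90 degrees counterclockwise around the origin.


90° CCW: (x,y) -> (-y, x)
(-5.8,21) -> (-21, -5.8)

(-21, -5.8)


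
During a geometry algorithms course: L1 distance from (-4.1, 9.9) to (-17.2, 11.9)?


|(-4.1)-(-17.2)| + |9.9-11.9| = 13.1 + 2 = 15.1

15.1


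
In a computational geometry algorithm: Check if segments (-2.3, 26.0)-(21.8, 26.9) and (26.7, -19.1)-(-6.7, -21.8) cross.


Cross products: d1=-1584.64, d2=-1549.63, d3=-1113.01, d4=-1148.02
d1*d2 < 0 and d3*d4 < 0? no

No, they don't intersect


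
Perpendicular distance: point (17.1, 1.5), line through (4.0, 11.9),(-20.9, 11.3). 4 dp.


|cross product| = 266.82
|line direction| = sqrt(620.37) = 24.9072
Distance = 266.82/sqrt(620.37) = 10.7126

10.7126


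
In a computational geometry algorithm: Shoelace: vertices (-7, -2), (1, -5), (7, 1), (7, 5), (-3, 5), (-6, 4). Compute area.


Shoelace sum: ((-7)*(-5) - 1*(-2)) + (1*1 - 7*(-5)) + (7*5 - 7*1) + (7*5 - (-3)*5) + ((-3)*4 - (-6)*5) + ((-6)*(-2) - (-7)*4)
= 209
Area = |209|/2 = 104.5

104.5


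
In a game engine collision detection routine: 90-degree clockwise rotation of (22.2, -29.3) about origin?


90° CW: (x,y) -> (y, -x)
(22.2,-29.3) -> (-29.3, -22.2)

(-29.3, -22.2)


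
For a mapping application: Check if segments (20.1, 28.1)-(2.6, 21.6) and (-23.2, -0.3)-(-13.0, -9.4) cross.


Cross products: d1=683.71, d2=458.16, d3=215.55, d4=441.1
d1*d2 < 0 and d3*d4 < 0? no

No, they don't intersect


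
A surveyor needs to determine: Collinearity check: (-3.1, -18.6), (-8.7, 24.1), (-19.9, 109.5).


Cross product: ((-8.7)-(-3.1))*(109.5-(-18.6)) - (24.1-(-18.6))*((-19.9)-(-3.1))
= 0

Yes, collinear


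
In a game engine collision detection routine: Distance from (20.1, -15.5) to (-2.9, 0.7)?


dx=-23, dy=16.2
d^2 = (-23)^2 + 16.2^2 = 791.44
d = sqrt(791.44) = 28.1325

28.1325


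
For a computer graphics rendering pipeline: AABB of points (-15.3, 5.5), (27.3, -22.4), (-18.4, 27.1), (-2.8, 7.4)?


x range: [-18.4, 27.3]
y range: [-22.4, 27.1]
Bounding box: (-18.4,-22.4) to (27.3,27.1)

(-18.4,-22.4) to (27.3,27.1)


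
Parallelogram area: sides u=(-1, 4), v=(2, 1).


|u x v| = |(-1)*1 - 4*2|
= |(-1) - 8| = 9

9


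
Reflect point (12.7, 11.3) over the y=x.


Reflection over y=x: (x,y) -> (y,x)
(12.7, 11.3) -> (11.3, 12.7)

(11.3, 12.7)


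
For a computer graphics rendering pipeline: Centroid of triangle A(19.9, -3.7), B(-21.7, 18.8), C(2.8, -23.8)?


Centroid = ((x_A+x_B+x_C)/3, (y_A+y_B+y_C)/3)
= ((19.9+(-21.7)+2.8)/3, ((-3.7)+18.8+(-23.8))/3)
= (0.3333, -2.9)

(0.3333, -2.9)


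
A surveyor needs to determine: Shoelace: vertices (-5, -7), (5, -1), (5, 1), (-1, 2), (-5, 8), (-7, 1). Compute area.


Shoelace sum: ((-5)*(-1) - 5*(-7)) + (5*1 - 5*(-1)) + (5*2 - (-1)*1) + ((-1)*8 - (-5)*2) + ((-5)*1 - (-7)*8) + ((-7)*(-7) - (-5)*1)
= 168
Area = |168|/2 = 84

84


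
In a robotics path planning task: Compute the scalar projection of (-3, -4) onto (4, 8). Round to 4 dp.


u.v = -44, |v| = sqrt(80) = 8.9443
Scalar projection = u.v / |v| = -44 / sqrt(80) = -4.9193

-4.9193


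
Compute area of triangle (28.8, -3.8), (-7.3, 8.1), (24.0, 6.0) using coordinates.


Area = |x_A(y_B-y_C) + x_B(y_C-y_A) + x_C(y_A-y_B)|/2
= |60.48 + (-71.54) + (-285.6)|/2
= 296.66/2 = 148.33

148.33


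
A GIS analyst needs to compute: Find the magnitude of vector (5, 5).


|u| = sqrt(5^2 + 5^2) = sqrt(50) = 7.0711

7.0711
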